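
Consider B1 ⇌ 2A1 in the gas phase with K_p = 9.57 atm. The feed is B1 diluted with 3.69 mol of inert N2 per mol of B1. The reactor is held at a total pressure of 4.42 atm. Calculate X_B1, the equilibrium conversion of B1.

Let X = conversion of B1 (basis 1 mol B1); extent of reaction ξ = X.
Mole table: n_B1 = 1 − X; n_A1 = 2X; n_I = 3.69 (inert).
Total moles n_T = 4.69 + X.
y_i = n_i/n_T, p_i = y_i·P. K_p = p_A1^2 / (p_B1).
Equating to 9.57 atm and solving on 0 < X < 1: X = 0.790.

X = 0.790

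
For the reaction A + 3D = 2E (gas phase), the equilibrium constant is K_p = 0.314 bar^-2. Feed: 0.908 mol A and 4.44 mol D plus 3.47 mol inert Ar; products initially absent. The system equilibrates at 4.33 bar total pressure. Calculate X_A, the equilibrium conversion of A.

X = 0.550

Basis: 0.908 mol A initially; let X = conversion of A. Extent ξ = 0.908X.
Species balance: n_A = 0.908 − 0.908X; n_D = 4.44 − 2.72X; n_E = 1.82X; n_I = 3.47 (inert).
Total moles n_T = 8.82 − 1.82X.
With p_i = (n_i/n_T)P, K_p = p_E^2 / (p_A p_D^3).
Substituting and setting equal to 0.314 bar^-2 gives a polynomial in X; the root in (0,1) is X = 0.550.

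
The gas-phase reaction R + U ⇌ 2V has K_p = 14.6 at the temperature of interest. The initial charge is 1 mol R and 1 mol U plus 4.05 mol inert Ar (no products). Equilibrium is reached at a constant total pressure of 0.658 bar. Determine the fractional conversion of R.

X = 0.656

Basis: 1 mol R initially; let X = conversion of R. Extent ξ = X.
At extent ξ: n_R = 1 − X; n_U = 1 − X; n_V = 2X; n_I = 4.05 (inert).
Total moles n_T = 6.05 (Δν = 0, constant).
With p_i = (n_i/n_T)P, K_p = p_V^2 / (p_R p_U).
This yields a degree-2 equation in X; solving on (0,1), X = 0.656.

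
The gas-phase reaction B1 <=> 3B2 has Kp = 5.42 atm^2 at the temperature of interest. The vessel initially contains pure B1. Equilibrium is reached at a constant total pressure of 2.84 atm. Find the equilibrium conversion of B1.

Take 1 mol B1 as basis and let X be its fractional conversion, so ξ = X.
Moles: n_B1 = 1 − X; n_B2 = 3X.
n_T = Σnᵢ = 1 + 2X.
y_i = n_i/n_T, p_i = y_i·P. Kp = p_B2^3 / (p_B1).
Setting this equal to 5.42 atm^2 and taking the physical root (0 < X < 1) gives X = 0.361.

X = 0.361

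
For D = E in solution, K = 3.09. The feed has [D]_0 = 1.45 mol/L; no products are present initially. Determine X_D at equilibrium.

X = 0.756

Let X = conversion of D; extent ξ = 1.45·X mol/L.
Concentrations: [D] = 1.45 − 1.45X; [E] = 1.45X.
K = [E] / ([D]).
Equating to 3.09: the physical root is X = 0.756.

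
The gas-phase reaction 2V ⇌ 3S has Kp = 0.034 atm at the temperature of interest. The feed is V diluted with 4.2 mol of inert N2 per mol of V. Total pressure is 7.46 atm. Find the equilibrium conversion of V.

Take 1 mol V as basis and let X be its fractional conversion, so ξ = 0.5X.
Mole table: n_V = 1 − X; n_S = 1.5X; n_I = 4.2 (inert).
Total moles n_T = 5.2 + 0.5X.
y_i = n_i/n_T, p_i = y_i·P. Kp = p_S^3 / (p_V^2).
Substituting and setting equal to 0.034 atm gives a polynomial in X; the root in (0,1) is X = 0.170.

X = 0.170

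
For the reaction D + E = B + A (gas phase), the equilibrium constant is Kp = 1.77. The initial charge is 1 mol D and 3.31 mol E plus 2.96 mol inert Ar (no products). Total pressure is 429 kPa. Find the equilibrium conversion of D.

Take 1 mol D as basis and let X be its fractional conversion, so ξ = X.
Mole table: n_D = 1 − X; n_E = 3.31 − X; n_B = X; n_A = X; n_I = 2.96 (inert).
Total moles n_T = 7.27 (Δν = 0, constant).
Mole fractions y_i = n_i/n_T; Kp = p_B p_A / (p_D p_E) with p_i = y_i·P.
Equating to 1.77 and solving on 0 < X < 1: X = 0.839.

X = 0.839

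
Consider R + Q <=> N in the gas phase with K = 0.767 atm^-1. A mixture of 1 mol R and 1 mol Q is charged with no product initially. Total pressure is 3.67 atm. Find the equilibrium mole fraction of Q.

y_Q = 0.339

Basis: 1 mol R initially; let X = conversion of R. Extent ξ = X.
Mole table: n_R = 1 − X; n_Q = 1 − X; n_N = X.
n_T = Σnᵢ = 2 − X.
Mole fractions y_i = n_i/n_T; K = p_N / (p_R p_Q) with p_i = y_i·P.
This yields a degree-2 equation in X; solving on (0,1), X = 0.488.
Then n_Q = 0.512, n_T = 1.51, so y_Q = 0.339.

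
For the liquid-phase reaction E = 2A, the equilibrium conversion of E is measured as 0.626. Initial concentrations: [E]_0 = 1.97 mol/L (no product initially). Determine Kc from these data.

Let X = conversion of E.
Concentrations: [E] = 1.97 − 1.97X; [A] = 3.94X.
At X = 0.626: [E] = 0.737, [A] = 2.47.
Kc = [A]^2 / ([E]) = 8.26 mol/L.

Kc = 8.26 mol/L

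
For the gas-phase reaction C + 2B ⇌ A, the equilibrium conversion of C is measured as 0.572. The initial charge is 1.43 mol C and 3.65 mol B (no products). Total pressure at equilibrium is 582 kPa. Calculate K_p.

K_p = 1.15e-05 kPa^-2

Take 1.43 mol C as basis and let X be its fractional conversion, so ξ = 1.43X.
Moles: n_C = 1.43 − 1.43X; n_B = 3.65 − 2.86X; n_A = 1.43X.
n_T = Σnᵢ = 5.08 − 2.86X.
At X = 0.572: n_C = 0.612, n_B = 2.01, n_A = 0.818, n_T = 3.44.
p_i = (n_i/n_T)·P. K_p = p_A / (p_C p_B^2) = 1.15e-05 kPa^-2.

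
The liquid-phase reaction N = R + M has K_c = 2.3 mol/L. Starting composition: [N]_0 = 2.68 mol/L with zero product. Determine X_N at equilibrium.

Let X = conversion of N; extent ξ = 2.68·X mol/L.
Concentrations: [N] = 2.68 − 2.68X; [R] = 2.68X; [M] = 2.68X.
K_c = [R] [M] / ([N]).
Setting equal to 2.3 and solving for X on (0,1) gives X = 0.592.

X = 0.592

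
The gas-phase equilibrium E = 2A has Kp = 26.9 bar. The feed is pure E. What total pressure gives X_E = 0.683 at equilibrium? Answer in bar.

Basis: 1 mol E initially; let X = conversion of E. Extent ξ = X.
Moles: n_E = 1 − X; n_A = 2X.
Total moles n_T = 1 + X.
Kp = p_A^2 / (p_E) with p_i = (n_i/n_T)·P.
At X = 0.683: the mole-fraction product g(X) = Π y_i^ν_i = 3.498. Since Kp = g(X)·P^{1}, P = (Kp/g)^(1/1) = (26.9/3.498)^(1/1) = 7.69 bar.

P = 7.69 bar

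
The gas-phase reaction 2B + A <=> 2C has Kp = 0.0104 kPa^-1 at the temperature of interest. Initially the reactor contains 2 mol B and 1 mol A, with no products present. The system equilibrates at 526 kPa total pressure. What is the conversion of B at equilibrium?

X = 0.509

Let X = conversion of B (basis 2 mol B); extent of reaction ξ = X.
Mole table: n_B = 2 − 2X; n_A = 1 − X; n_C = 2X.
n_T = Σnᵢ = 3 − X.
Mole fractions y_i = n_i/n_T; Kp = p_C^2 / (p_B^2 p_A) with p_i = y_i·P.
Setting this equal to 0.0104 kPa^-1 and taking the physical root (0 < X < 1) gives X = 0.509.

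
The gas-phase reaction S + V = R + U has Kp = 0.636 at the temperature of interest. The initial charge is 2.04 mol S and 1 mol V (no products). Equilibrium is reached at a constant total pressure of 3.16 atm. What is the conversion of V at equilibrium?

Let X = conversion of V (basis 1 mol V); extent of reaction ξ = X.
At extent ξ: n_S = 2.04 − X; n_V = 1 − X; n_R = X; n_U = X.
n_T stays at 3.04 (no change in mole number).
With p_i = (n_i/n_T)P, Kp = p_R p_U / (p_S p_V).
Setting this equal to 0.636 and taking the physical root (0 < X < 1) gives X = 0.603.

X = 0.603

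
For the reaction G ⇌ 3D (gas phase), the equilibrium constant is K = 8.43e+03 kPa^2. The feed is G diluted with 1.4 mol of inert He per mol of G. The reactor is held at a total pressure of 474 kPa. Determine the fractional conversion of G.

X = 0.206

Let X = conversion of G (basis 1 mol G); extent of reaction ξ = X.
Species balance: n_G = 1 − X; n_D = 3X; n_I = 1.4 (inert).
n_T = Σnᵢ = 2.4 + 2X.
y_i = n_i/n_T, p_i = y_i·P. K = p_D^3 / (p_G).
Substituting and setting equal to 8.43e+03 kPa^2 gives a polynomial in X; the root in (0,1) is X = 0.206.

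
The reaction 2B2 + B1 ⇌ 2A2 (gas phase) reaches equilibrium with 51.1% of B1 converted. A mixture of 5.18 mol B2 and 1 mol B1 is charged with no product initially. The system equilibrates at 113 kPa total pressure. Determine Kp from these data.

Let X = conversion of B1 (basis 1 mol B1); extent of reaction ξ = X.
At extent ξ: n_B2 = 5.18 − 2X; n_B1 = 1 − X; n_A2 = 2X.
Summing: n_T = 6.18 − X.
At X = 0.511: n_B2 = 4.16, n_B1 = 0.489, n_A2 = 1.02, n_T = 5.67.
p_i = (n_i/n_T)·P. Kp = p_A2^2 / (p_B2^2 p_B1) = 0.0062 kPa^-1.

Kp = 0.0062 kPa^-1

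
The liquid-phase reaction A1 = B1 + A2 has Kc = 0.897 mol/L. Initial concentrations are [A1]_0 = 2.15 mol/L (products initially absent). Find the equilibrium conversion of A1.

Let X = conversion of A1; extent ξ = 2.15·X mol/L.
Concentrations: [A1] = 2.15 − 2.15X; [B1] = 2.15X; [A2] = 2.15X.
Kc = [B1] [A2] / ([A1]).
This equals 0.897 at X = 0.470 (the root in 0 < X < 1).

X = 0.470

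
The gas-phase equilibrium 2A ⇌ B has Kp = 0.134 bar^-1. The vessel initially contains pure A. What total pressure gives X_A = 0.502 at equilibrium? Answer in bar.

Let X = conversion of A (basis 1 mol A); extent of reaction ξ = 0.5X.
Moles: n_A = 1 − X; n_B = 0.5X.
n_T = Σnᵢ = 1 − 0.5X.
Kp = p_B / (p_A^2) with p_i = (n_i/n_T)·P.
At X = 0.502: the mole-fraction product g(X) = Π y_i^ν_i = 0.758. Since Kp = g(X)·P^{-1}, P = (g/Kp)^(1/1) = (0.758/0.134)^(1/1) = 5.66 bar.

P = 5.66 bar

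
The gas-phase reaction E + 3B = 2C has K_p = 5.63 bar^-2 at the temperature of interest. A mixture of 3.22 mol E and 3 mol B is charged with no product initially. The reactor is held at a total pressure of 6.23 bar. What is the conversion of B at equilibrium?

X = 0.839

Take 3 mol B as basis and let X be its fractional conversion, so ξ = X.
At extent ξ: n_E = 3.22 − X; n_B = 3 − 3X; n_C = 2X.
Total moles n_T = 6.22 − 2X.
With p_i = (n_i/n_T)P, K_p = p_C^2 / (p_E p_B^3).
Equating to 5.63 bar^-2 and solving on 0 < X < 1: X = 0.839.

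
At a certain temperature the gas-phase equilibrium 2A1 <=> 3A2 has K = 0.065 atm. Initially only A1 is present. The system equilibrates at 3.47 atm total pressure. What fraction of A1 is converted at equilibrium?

Take 1 mol A1 as basis and let X be its fractional conversion, so ξ = 0.5X.
Moles: n_A1 = 1 − X; n_A2 = 1.5X.
n_T = Σnᵢ = 1 + 0.5X.
y_i = n_i/n_T, p_i = y_i·P. K = p_A2^3 / (p_A1^2).
Setting this equal to 0.065 atm and taking the physical root (0 < X < 1) gives X = 0.162.

X = 0.162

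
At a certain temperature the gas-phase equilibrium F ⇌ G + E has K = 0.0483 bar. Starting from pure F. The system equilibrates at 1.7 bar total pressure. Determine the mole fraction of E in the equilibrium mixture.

Let X = conversion of F (basis 1 mol F); extent of reaction ξ = X.
At extent ξ: n_F = 1 − X; n_G = X; n_E = X.
n_T = Σnᵢ = 1 + X.
Mole fractions y_i = n_i/n_T; K = p_G p_E / (p_F) with p_i = y_i·P.
Equating to 0.0483 bar and solving on 0 < X < 1: X = 0.166.
Then n_E = 0.166, n_T = 1.17, so y_E = 0.143.

y_E = 0.143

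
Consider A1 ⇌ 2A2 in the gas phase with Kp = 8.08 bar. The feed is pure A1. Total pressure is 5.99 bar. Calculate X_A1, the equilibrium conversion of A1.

X = 0.502

Take 1 mol A1 as basis and let X be its fractional conversion, so ξ = X.
Species balance: n_A1 = 1 − X; n_A2 = 2X.
Total moles n_T = 1 + X.
With p_i = (n_i/n_T)P, Kp = p_A2^2 / (p_A1).
This yields a degree-2 equation in X; solving on (0,1), X = 0.502.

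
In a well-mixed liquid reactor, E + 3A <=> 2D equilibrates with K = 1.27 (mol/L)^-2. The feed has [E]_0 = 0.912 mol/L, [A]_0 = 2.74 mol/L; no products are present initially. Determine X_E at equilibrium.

Let X = conversion of E; extent ξ = 0.912·X mol/L.
Concentrations: [E] = 0.912 − 0.912X; [A] = 2.74 − 2.74X; [D] = 1.82X.
K = [D]^2 / ([E] [A]^3).
Solving K = 1.27 for X ∈ (0,1): X = 0.548.

X = 0.548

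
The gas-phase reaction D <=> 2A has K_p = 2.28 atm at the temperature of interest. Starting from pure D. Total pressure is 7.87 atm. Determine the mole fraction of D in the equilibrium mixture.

y_D = 0.587

Basis: 1 mol D initially; let X = conversion of D. Extent ξ = X.
Species balance: n_D = 1 − X; n_A = 2X.
Total moles n_T = 1 + X.
With p_i = (n_i/n_T)P, K_p = p_A^2 / (p_D).
This yields a degree-2 equation in X; solving on (0,1), X = 0.260.
Then n_D = 0.74, n_T = 1.26, so y_D = 0.587.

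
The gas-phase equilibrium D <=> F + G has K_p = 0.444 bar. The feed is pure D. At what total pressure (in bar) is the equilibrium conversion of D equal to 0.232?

P = 7.81 bar

Take 1 mol D as basis and let X be its fractional conversion, so ξ = X.
Species balance: n_D = 1 − X; n_F = X; n_G = X.
Total moles n_T = 1 + X.
K_p = p_F p_G / (p_D) with p_i = (n_i/n_T)·P.
At X = 0.232: the mole-fraction product g(X) = Π y_i^ν_i = 0.05689. Since K_p = g(X)·P^{1}, P = (K_p/g)^(1/1) = (0.444/0.05689)^(1/1) = 7.81 bar.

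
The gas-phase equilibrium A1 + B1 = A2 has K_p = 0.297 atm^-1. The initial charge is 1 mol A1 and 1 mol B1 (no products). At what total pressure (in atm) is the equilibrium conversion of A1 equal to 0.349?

Let X = conversion of A1 (basis 1 mol A1); extent of reaction ξ = X.
Mole table: n_A1 = 1 − X; n_B1 = 1 − X; n_A2 = X.
Total moles n_T = 2 − X.
K_p = p_A2 / (p_A1 p_B1) with p_i = (n_i/n_T)·P.
At X = 0.349: the mole-fraction product g(X) = Π y_i^ν_i = 1.36. Since K_p = g(X)·P^{-1}, P = (g/K_p)^(1/1) = (1.36/0.297)^(1/1) = 4.58 atm.

P = 4.58 atm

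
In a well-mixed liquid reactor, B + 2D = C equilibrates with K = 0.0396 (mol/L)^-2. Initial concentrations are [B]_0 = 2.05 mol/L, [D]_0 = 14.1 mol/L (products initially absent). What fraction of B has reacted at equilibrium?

Let X = conversion of B; extent ξ = 2.05·X mol/L.
Concentrations: [B] = 2.05 − 2.05X; [D] = 14.1 − 4.1X; [C] = 2.05X.
K = [C] / ([B] [D]^2).
Equating to 0.0396 (mol/L)^-2: the physical root is X = 0.820.

X = 0.820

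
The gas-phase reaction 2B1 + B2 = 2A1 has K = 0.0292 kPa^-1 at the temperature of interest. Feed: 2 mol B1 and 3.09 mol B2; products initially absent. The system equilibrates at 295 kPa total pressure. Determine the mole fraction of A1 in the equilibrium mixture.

y_A1 = 0.311

Let X = conversion of B1 (basis 2 mol B1); extent of reaction ξ = X.
At extent ξ: n_B1 = 2 − 2X; n_B2 = 3.09 − X; n_A1 = 2X.
Summing: n_T = 5.09 − X.
With p_i = (n_i/n_T)P, K = p_A1^2 / (p_B1^2 p_B2).
Equating to 0.0292 kPa^-1 and solving on 0 < X < 1: X = 0.684.
Then n_A1 = 1.37, n_T = 4.41, so y_A1 = 0.311.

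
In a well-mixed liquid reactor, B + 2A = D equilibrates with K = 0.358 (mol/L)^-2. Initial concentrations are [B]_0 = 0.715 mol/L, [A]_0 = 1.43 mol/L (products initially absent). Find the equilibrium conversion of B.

X = 0.277

Let X = conversion of B; extent ξ = 0.715·X mol/L.
Concentrations: [B] = 0.715 − 0.715X; [A] = 1.43 − 1.43X; [D] = 0.715X.
K = [D] / ([B] [A]^2).
Setting equal to 0.358 and solving for X on (0,1) gives X = 0.277.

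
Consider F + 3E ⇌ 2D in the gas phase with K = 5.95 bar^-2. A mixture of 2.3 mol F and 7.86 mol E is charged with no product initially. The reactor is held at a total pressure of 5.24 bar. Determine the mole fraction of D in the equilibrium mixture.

y_D = 0.606

Basis: 2.3 mol F initially; let X = conversion of F. Extent ξ = 2.3X.
Species balance: n_F = 2.3 − 2.3X; n_E = 7.86 − 6.9X; n_D = 4.6X.
n_T = Σnᵢ = 10.2 − 4.6X.
With p_i = (n_i/n_T)P, K = p_D^2 / (p_F p_E^3).
Setting this equal to 5.95 bar^-2 and taking the physical root (0 < X < 1) gives X = 0.833.
Then n_D = 3.83, n_T = 6.33, so y_D = 0.606.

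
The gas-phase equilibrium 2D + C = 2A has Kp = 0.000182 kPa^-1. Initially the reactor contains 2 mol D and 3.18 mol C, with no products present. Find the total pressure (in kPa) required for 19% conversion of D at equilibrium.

Basis: 2 mol D initially; let X = conversion of D. Extent ξ = X.
Species balance: n_D = 2 − 2X; n_C = 3.18 − X; n_A = 2X.
Summing: n_T = 5.18 − X.
Kp = p_A^2 / (p_D^2 p_C) with p_i = (n_i/n_T)·P.
At X = 0.19: the mole-fraction product g(X) = Π y_i^ν_i = 0.09183. Since Kp = g(X)·P^{-1}, P = (g/Kp)^(1/1) = (0.09183/0.000182)^(1/1) = 505 kPa.

P = 505 kPa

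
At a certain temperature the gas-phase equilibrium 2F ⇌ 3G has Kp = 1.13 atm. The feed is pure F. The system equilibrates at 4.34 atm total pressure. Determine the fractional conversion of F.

X = 0.340

Basis: 1 mol F initially; let X = conversion of F. Extent ξ = 0.5X.
Mole table: n_F = 1 − X; n_G = 1.5X.
n_T = Σnᵢ = 1 + 0.5X.
Mole fractions y_i = n_i/n_T; Kp = p_G^3 / (p_F^2) with p_i = y_i·P.
Equating to 1.13 atm and solving on 0 < X < 1: X = 0.340.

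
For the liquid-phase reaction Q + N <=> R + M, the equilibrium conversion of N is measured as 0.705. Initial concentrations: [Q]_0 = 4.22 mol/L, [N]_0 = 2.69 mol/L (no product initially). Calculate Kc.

Kc = 1.95

Let X = conversion of N.
Concentrations: [Q] = 4.22 − 2.69X; [N] = 2.69 − 2.69X; [R] = 2.69X; [M] = 2.69X.
At X = 0.705: [Q] = 2.32, [N] = 0.794, [R] = 1.9, [M] = 1.9.
Kc = [R] [M] / ([Q] [N]) = 1.95.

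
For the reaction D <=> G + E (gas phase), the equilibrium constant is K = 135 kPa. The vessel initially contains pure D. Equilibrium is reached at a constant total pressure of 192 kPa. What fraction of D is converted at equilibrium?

X = 0.643

Let X = conversion of D (basis 1 mol D); extent of reaction ξ = X.
Species balance: n_D = 1 − X; n_G = X; n_E = X.
Total moles n_T = 1 + X.
Mole fractions y_i = n_i/n_T; K = p_G p_E / (p_D) with p_i = y_i·P.
Substituting and setting equal to 135 kPa gives a polynomial in X; the root in (0,1) is X = 0.643.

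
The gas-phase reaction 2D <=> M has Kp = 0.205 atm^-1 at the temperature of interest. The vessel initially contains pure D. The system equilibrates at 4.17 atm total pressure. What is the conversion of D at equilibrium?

X = 0.524

Take 1 mol D as basis and let X be its fractional conversion, so ξ = 0.5X.
At extent ξ: n_D = 1 − X; n_M = 0.5X.
Total moles n_T = 1 − 0.5X.
With p_i = (n_i/n_T)P, Kp = p_M / (p_D^2).
Equating to 0.205 atm^-1 and solving on 0 < X < 1: X = 0.524.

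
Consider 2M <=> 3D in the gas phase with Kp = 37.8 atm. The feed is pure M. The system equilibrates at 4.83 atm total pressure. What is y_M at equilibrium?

y_M = 0.238

Basis: 1 mol M initially; let X = conversion of M. Extent ξ = 0.5X.
Species balance: n_M = 1 − X; n_D = 1.5X.
Total moles n_T = 1 + 0.5X.
Mole fractions y_i = n_i/n_T; Kp = p_D^3 / (p_M^2) with p_i = y_i·P.
Equating to 37.8 atm and solving on 0 < X < 1: X = 0.681.
Then n_M = 0.319, n_T = 1.34, so y_M = 0.238.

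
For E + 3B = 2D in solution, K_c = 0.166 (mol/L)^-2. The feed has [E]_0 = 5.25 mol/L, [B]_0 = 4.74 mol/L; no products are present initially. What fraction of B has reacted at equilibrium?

Let X = conversion of B; extent ξ = 4.74X/3 mol/L.
Concentrations: [E] = 5.25 − 1.58X; [B] = 4.74 − 4.74X; [D] = 3.16X.
K_c = [D]^2 / ([E] [B]^3).
Solving K_c = 0.166 for X ∈ (0,1): X = 0.627.

X = 0.627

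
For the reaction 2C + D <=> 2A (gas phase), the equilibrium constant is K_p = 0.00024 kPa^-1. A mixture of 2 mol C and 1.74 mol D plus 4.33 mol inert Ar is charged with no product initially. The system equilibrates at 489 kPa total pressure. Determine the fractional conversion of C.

X = 0.134

Basis: 2 mol C initially; let X = conversion of C. Extent ξ = X.
Moles: n_C = 2 − 2X; n_D = 1.74 − X; n_A = 2X; n_I = 4.33 (inert).
n_T = Σnᵢ = 8.07 − X.
With p_i = (n_i/n_T)P, K_p = p_A^2 / (p_C^2 p_D).
This yields a degree-3 equation in X; solving on (0,1), X = 0.134.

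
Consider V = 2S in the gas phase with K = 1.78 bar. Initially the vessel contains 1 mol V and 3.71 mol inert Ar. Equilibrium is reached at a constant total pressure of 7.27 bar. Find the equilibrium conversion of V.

X = 0.425

Take 1 mol V as basis and let X be its fractional conversion, so ξ = X.
Mole table: n_V = 1 − X; n_S = 2X; n_I = 3.71 (inert).
Summing: n_T = 4.71 + X.
With p_i = (n_i/n_T)P, K = p_S^2 / (p_V).
Setting this equal to 1.78 bar and taking the physical root (0 < X < 1) gives X = 0.425.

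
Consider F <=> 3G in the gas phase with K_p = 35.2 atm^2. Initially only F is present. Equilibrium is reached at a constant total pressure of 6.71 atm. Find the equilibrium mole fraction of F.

Basis: 1 mol F initially; let X = conversion of F. Extent ξ = X.
Species balance: n_F = 1 − X; n_G = 3X.
n_T = Σnᵢ = 1 + 2X.
y_i = n_i/n_T, p_i = y_i·P. K_p = p_G^3 / (p_F).
Equating to 35.2 atm^2 and solving on 0 < X < 1: X = 0.382.
Then n_F = 0.618, n_T = 1.76, so y_F = 0.350.

y_F = 0.350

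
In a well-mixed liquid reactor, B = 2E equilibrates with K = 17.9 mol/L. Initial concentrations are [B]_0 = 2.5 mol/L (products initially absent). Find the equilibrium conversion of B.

X = 0.715

Let X = conversion of B; extent ξ = 2.5·X mol/L.
Concentrations: [B] = 2.5 − 2.5X; [E] = 5X.
K = [E]^2 / ([B]).
Setting equal to 17.9 and solving for X on (0,1) gives X = 0.715.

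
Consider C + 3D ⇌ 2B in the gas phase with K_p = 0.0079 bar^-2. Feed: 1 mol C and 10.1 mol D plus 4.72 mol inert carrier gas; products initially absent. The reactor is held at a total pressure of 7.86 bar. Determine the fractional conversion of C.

X = 0.450

Take 1 mol C as basis and let X be its fractional conversion, so ξ = X.
Moles: n_C = 1 − X; n_D = 10.1 − 3X; n_B = 2X; n_I = 4.72 (inert).
Summing: n_T = 15.8 − 2X.
With p_i = (n_i/n_T)P, K_p = p_B^2 / (p_C p_D^3).
This yields a degree-4 equation in X; solving on (0,1), X = 0.450.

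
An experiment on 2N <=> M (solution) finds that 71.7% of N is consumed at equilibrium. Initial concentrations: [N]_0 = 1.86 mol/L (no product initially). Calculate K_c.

Let X = conversion of N.
Concentrations: [N] = 1.86 − 1.86X; [M] = 0.93X.
At X = 0.717: [N] = 0.526, [M] = 0.667.
K_c = [M] / ([N]^2) = 2.41 L/mol.

K_c = 2.41 L/mol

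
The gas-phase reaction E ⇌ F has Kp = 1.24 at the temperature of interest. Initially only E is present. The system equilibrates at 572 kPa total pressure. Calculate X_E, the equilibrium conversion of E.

Let X = conversion of E (basis 1 mol E); extent of reaction ξ = X.
Species balance: n_E = 1 − X; n_F = X.
Total moles n_T = 1 (Δν = 0, constant).
y_i = n_i/n_T, p_i = y_i·P. Kp = p_F / (p_E).
Equating to 1.24 and solving on 0 < X < 1: X = 0.554.

X = 0.554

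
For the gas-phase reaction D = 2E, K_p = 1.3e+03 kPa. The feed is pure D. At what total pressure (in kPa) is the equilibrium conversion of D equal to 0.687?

Take 1 mol D as basis and let X be its fractional conversion, so ξ = X.
Moles: n_D = 1 − X; n_E = 2X.
n_T = Σnᵢ = 1 + X.
K_p = p_E^2 / (p_D) with p_i = (n_i/n_T)·P.
At X = 0.687: the mole-fraction product g(X) = Π y_i^ν_i = 3.575. Since K_p = g(X)·P^{1}, P = (K_p/g)^(1/1) = (1.3e+03/3.575)^(1/1) = 364 kPa.

P = 364 kPa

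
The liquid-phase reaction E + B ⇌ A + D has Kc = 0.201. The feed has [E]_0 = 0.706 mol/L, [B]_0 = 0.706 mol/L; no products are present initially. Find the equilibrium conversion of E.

Let X = conversion of E; extent ξ = 0.706·X mol/L.
Concentrations: [E] = 0.706 − 0.706X; [B] = 0.706 − 0.706X; [A] = 0.706X; [D] = 0.706X.
Kc = [A] [D] / ([E] [B]).
Solving Kc = 0.201 for X ∈ (0,1): X = 0.310.

X = 0.310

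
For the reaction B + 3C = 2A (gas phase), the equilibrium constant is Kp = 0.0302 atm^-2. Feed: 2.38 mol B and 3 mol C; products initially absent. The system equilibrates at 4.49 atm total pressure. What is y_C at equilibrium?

Basis: 3 mol C initially; let X = conversion of C. Extent ξ = X.
Mole table: n_B = 2.38 − X; n_C = 3 − 3X; n_A = 2X.
n_T = Σnᵢ = 5.38 − 2X.
y_i = n_i/n_T, p_i = y_i·P. Kp = p_A^2 / (p_B p_C^3).
Equating to 0.0302 atm^-2 and solving on 0 < X < 1: X = 0.334.
Then n_C = 2, n_T = 4.71, so y_C = 0.424.

y_C = 0.424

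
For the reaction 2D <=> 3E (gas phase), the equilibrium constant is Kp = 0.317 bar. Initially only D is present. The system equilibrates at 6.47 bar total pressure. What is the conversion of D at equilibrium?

X = 0.215

Let X = conversion of D (basis 1 mol D); extent of reaction ξ = 0.5X.
Moles: n_D = 1 − X; n_E = 1.5X.
Summing: n_T = 1 + 0.5X.
With p_i = (n_i/n_T)P, Kp = p_E^3 / (p_D^2).
Setting this equal to 0.317 bar and taking the physical root (0 < X < 1) gives X = 0.215.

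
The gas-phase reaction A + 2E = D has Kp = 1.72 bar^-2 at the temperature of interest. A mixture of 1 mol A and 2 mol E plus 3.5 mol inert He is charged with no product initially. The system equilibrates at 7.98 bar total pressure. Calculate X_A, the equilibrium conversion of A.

Basis: 1 mol A initially; let X = conversion of A. Extent ξ = X.
Moles: n_A = 1 − X; n_E = 2 − 2X; n_D = X; n_I = 3.5 (inert).
Summing: n_T = 6.5 − 2X.
With p_i = (n_i/n_T)P, Kp = p_D / (p_A p_E^2).
Substituting and setting equal to 1.72 bar^-2 gives a polynomial in X; the root in (0,1) is X = 0.657.

X = 0.657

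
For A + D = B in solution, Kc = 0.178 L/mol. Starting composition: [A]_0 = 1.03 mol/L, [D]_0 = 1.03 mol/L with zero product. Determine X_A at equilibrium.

X = 0.137

Let X = conversion of A; extent ξ = 1.03·X mol/L.
Concentrations: [A] = 1.03 − 1.03X; [D] = 1.03 − 1.03X; [B] = 1.03X.
Kc = [B] / ([A] [D]).
Setting equal to 0.178 and solving for X on (0,1) gives X = 0.137.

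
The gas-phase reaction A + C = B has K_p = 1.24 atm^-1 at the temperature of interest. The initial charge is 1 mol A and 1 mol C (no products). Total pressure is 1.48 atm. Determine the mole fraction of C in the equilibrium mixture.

y_C = 0.373

Let X = conversion of A (basis 1 mol A); extent of reaction ξ = X.
Mole table: n_A = 1 − X; n_C = 1 − X; n_B = X.
Total moles n_T = 2 − X.
y_i = n_i/n_T, p_i = y_i·P. K_p = p_B / (p_A p_C).
Setting this equal to 1.24 atm^-1 and taking the physical root (0 < X < 1) gives X = 0.406.
Then n_C = 0.594, n_T = 1.59, so y_C = 0.373.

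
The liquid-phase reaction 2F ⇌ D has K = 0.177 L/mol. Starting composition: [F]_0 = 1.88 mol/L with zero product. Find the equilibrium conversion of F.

X = 0.314

Let X = conversion of F; extent ξ = 1.88X/2 mol/L.
Concentrations: [F] = 1.88 − 1.88X; [D] = 0.94X.
K = [D] / ([F]^2).
Setting equal to 0.177 and solving for X on (0,1) gives X = 0.314.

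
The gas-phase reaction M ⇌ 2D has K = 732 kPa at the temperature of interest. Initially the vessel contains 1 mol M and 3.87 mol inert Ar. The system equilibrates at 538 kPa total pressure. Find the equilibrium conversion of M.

Let X = conversion of M (basis 1 mol M); extent of reaction ξ = X.
At extent ξ: n_M = 1 − X; n_D = 2X; n_I = 3.87 (inert).
n_T = Σnᵢ = 4.87 + X.
With p_i = (n_i/n_T)P, K = p_D^2 / (p_M).
Setting this equal to 732 kPa and taking the physical root (0 < X < 1) gives X = 0.724.

X = 0.724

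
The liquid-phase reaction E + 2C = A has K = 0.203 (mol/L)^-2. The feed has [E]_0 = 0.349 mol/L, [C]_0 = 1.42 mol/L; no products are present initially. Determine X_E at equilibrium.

Let X = conversion of E; extent ξ = 0.349·X mol/L.
Concentrations: [E] = 0.349 − 0.349X; [C] = 1.42 − 0.698X; [A] = 0.349X.
K = [A] / ([E] [C]^2).
Setting equal to 0.203 and solving for X on (0,1) gives X = 0.241.

X = 0.241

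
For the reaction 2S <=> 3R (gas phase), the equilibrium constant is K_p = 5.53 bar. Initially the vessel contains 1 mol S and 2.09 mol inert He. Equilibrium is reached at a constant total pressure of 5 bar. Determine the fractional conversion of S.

Take 1 mol S as basis and let X be its fractional conversion, so ξ = 0.5X.
Mole table: n_S = 1 − X; n_R = 1.5X; n_I = 2.09 (inert).
n_T = Σnᵢ = 3.09 + 0.5X.
With p_i = (n_i/n_T)P, K_p = p_R^3 / (p_S^2).
This yields a degree-3 equation in X; solving on (0,1), X = 0.580.

X = 0.580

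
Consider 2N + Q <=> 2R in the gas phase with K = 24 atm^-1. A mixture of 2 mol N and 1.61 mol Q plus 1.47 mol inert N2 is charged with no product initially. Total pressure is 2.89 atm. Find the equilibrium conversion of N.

X = 0.785

Take 2 mol N as basis and let X be its fractional conversion, so ξ = X.
At extent ξ: n_N = 2 − 2X; n_Q = 1.61 − X; n_R = 2X; n_I = 1.47 (inert).
n_T = Σnᵢ = 5.08 − X.
With p_i = (n_i/n_T)P, K = p_R^2 / (p_N^2 p_Q).
Setting this equal to 24 atm^-1 and taking the physical root (0 < X < 1) gives X = 0.785.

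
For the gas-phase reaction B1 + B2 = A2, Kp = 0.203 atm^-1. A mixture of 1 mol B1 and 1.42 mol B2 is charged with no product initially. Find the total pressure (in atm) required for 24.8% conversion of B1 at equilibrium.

P = 3.01 atm

Let X = conversion of B1 (basis 1 mol B1); extent of reaction ξ = X.
Moles: n_B1 = 1 − X; n_B2 = 1.42 − X; n_A2 = X.
Summing: n_T = 2.42 − X.
Kp = p_A2 / (p_B1 p_B2) with p_i = (n_i/n_T)·P.
At X = 0.248: the mole-fraction product g(X) = Π y_i^ν_i = 0.6112. Since Kp = g(X)·P^{-1}, P = (g/Kp)^(1/1) = (0.6112/0.203)^(1/1) = 3.01 atm.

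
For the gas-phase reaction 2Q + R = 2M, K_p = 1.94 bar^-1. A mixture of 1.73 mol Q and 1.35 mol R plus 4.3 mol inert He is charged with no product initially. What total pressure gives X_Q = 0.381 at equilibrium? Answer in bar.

P = 1.35 bar

Take 1.73 mol Q as basis and let X be its fractional conversion, so ξ = 0.865X.
Species balance: n_Q = 1.73 − 1.73X; n_R = 1.35 − 0.865X; n_M = 1.73X; n_I = 4.3 (inert).
Total moles n_T = 7.38 − 0.865X.
K_p = p_M^2 / (p_Q^2 p_R) with p_i = (n_i/n_T)·P.
At X = 0.381: the mole-fraction product g(X) = Π y_i^ν_i = 2.618. Since K_p = g(X)·P^{-1}, P = (g/K_p)^(1/1) = (2.618/1.94)^(1/1) = 1.35 bar.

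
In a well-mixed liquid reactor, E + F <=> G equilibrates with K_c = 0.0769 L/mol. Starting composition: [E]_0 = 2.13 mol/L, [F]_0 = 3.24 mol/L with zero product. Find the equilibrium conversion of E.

Let X = conversion of E; extent ξ = 2.13·X mol/L.
Concentrations: [E] = 2.13 − 2.13X; [F] = 3.24 − 2.13X; [G] = 2.13X.
K_c = [G] / ([E] [F]).
Setting equal to 0.0769 and solving for X on (0,1) gives X = 0.180.

X = 0.180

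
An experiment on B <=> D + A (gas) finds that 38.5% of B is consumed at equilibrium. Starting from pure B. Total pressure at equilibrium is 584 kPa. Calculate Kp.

Kp = 102 kPa

Let X = conversion of B (basis 1 mol B); extent of reaction ξ = X.
Species balance: n_B = 1 − X; n_D = X; n_A = X.
n_T = Σnᵢ = 1 + X.
At X = 0.385: n_B = 0.615, n_D = 0.385, n_A = 0.385, n_T = 1.39.
p_i = (n_i/n_T)·P. Kp = p_D p_A / (p_B) = 102 kPa.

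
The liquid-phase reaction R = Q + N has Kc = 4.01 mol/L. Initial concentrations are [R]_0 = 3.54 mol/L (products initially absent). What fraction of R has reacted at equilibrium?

Let X = conversion of R; extent ξ = 3.54·X mol/L.
Concentrations: [R] = 3.54 − 3.54X; [Q] = 3.54X; [N] = 3.54X.
Kc = [Q] [N] / ([R]).
Solving Kc = 4.01 for X ∈ (0,1): X = 0.639.

X = 0.639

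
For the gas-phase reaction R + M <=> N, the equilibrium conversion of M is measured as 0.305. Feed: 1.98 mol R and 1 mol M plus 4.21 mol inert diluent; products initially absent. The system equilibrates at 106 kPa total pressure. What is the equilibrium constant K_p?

K_p = 0.017 kPa^-1

Basis: 1 mol M initially; let X = conversion of M. Extent ξ = X.
Species balance: n_R = 1.98 − X; n_M = 1 − X; n_N = X; n_I = 4.21 (inert).
Summing: n_T = 7.19 − X.
At X = 0.305: n_R = 1.68, n_M = 0.695, n_N = 0.305, n_T = 6.88.
p_i = (n_i/n_T)·P. K_p = p_N / (p_R p_M) = 0.017 kPa^-1.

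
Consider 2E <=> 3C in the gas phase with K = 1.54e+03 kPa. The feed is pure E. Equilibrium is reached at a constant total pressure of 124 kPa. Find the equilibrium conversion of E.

Basis: 1 mol E initially; let X = conversion of E. Extent ξ = 0.5X.
Moles: n_E = 1 − X; n_C = 1.5X.
Summing: n_T = 1 + 0.5X.
y_i = n_i/n_T, p_i = y_i·P. K = p_C^3 / (p_E^2).
Substituting and setting equal to 1.54e+03 kPa gives a polynomial in X; the root in (0,1) is X = 0.725.

X = 0.725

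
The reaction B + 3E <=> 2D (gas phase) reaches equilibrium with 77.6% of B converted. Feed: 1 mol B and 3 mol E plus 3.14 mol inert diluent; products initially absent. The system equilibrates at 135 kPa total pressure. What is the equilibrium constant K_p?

Basis: 1 mol B initially; let X = conversion of B. Extent ξ = X.
Species balance: n_B = 1 − X; n_E = 3 − 3X; n_D = 2X; n_I = 3.14 (inert).
Summing: n_T = 7.14 − 2X.
At X = 0.776: n_B = 0.224, n_E = 0.672, n_D = 1.55, n_T = 5.59.
p_i = (n_i/n_T)·P. K_p = p_D^2 / (p_B p_E^3) = 0.0607 kPa^-2.

K_p = 0.0607 kPa^-2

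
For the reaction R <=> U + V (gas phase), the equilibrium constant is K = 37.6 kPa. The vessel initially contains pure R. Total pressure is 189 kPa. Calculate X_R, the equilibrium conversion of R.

X = 0.407

Let X = conversion of R (basis 1 mol R); extent of reaction ξ = X.
Mole table: n_R = 1 − X; n_U = X; n_V = X.
n_T = Σnᵢ = 1 + X.
y_i = n_i/n_T, p_i = y_i·P. K = p_U p_V / (p_R).
This yields a degree-2 equation in X; solving on (0,1), X = 0.407.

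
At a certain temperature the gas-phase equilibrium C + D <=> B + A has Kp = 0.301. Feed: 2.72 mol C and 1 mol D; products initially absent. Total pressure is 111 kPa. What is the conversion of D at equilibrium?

X = 0.545

Basis: 1 mol D initially; let X = conversion of D. Extent ξ = X.
Species balance: n_C = 2.72 − X; n_D = 1 − X; n_B = X; n_A = X.
n_T stays at 3.72 (no change in mole number).
With p_i = (n_i/n_T)P, Kp = p_B p_A / (p_C p_D).
Setting this equal to 0.301 and taking the physical root (0 < X < 1) gives X = 0.545.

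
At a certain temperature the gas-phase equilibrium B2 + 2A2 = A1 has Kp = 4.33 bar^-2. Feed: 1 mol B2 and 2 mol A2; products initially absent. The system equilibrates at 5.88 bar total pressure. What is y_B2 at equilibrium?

y_B2 = 0.105

Let X = conversion of B2 (basis 1 mol B2); extent of reaction ξ = X.
Species balance: n_B2 = 1 − X; n_A2 = 2 − 2X; n_A1 = X.
n_T = Σnᵢ = 3 − 2X.
Mole fractions y_i = n_i/n_T; Kp = p_A1 / (p_B2 p_A2^2) with p_i = y_i·P.
This yields a degree-3 equation in X; solving on (0,1), X = 0.868.
Then n_B2 = 0.132, n_T = 1.26, so y_B2 = 0.105.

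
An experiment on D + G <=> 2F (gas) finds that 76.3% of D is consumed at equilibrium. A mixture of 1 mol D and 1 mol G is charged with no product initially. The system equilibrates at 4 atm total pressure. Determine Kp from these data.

Kp = 41.5

Basis: 1 mol D initially; let X = conversion of D. Extent ξ = X.
At extent ξ: n_D = 1 − X; n_G = 1 − X; n_F = 2X.
n_T stays at 2 (no change in mole number).
At X = 0.763: n_D = 0.237, n_G = 0.237, n_F = 1.53, n_T = 2.
p_i = (n_i/n_T)·P. Kp = p_F^2 / (p_D p_G) = 41.5.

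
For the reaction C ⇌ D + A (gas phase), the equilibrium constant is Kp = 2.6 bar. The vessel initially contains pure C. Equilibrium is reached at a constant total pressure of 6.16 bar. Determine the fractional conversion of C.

Take 1 mol C as basis and let X be its fractional conversion, so ξ = X.
Species balance: n_C = 1 − X; n_D = X; n_A = X.
Summing: n_T = 1 + X.
y_i = n_i/n_T, p_i = y_i·P. Kp = p_D p_A / (p_C).
Setting this equal to 2.6 bar and taking the physical root (0 < X < 1) gives X = 0.545.

X = 0.545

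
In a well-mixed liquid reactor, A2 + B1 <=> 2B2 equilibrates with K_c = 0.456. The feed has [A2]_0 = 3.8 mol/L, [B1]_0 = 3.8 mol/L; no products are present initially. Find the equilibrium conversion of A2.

Let X = conversion of A2; extent ξ = 3.8·X mol/L.
Concentrations: [A2] = 3.8 − 3.8X; [B1] = 3.8 − 3.8X; [B2] = 7.6X.
K_c = [B2]^2 / ([A2] [B1]).
Equating to 0.456: the physical root is X = 0.252.

X = 0.252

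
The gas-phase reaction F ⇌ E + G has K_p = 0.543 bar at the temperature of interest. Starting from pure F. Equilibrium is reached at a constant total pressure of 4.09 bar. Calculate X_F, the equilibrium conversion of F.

X = 0.342

Basis: 1 mol F initially; let X = conversion of F. Extent ξ = X.
Moles: n_F = 1 − X; n_E = X; n_G = X.
Total moles n_T = 1 + X.
With p_i = (n_i/n_T)P, K_p = p_E p_G / (p_F).
This yields a degree-2 equation in X; solving on (0,1), X = 0.342.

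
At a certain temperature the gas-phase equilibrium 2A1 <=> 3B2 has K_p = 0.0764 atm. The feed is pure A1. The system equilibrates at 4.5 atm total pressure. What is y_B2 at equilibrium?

Basis: 1 mol A1 initially; let X = conversion of A1. Extent ξ = 0.5X.
Mole table: n_A1 = 1 − X; n_B2 = 1.5X.
Total moles n_T = 1 + 0.5X.
Mole fractions y_i = n_i/n_T; K_p = p_B2^3 / (p_A1^2) with p_i = y_i·P.
This yields a degree-3 equation in X; solving on (0,1), X = 0.157.
Then n_B2 = 0.235, n_T = 1.08, so y_B2 = 0.218.

y_B2 = 0.218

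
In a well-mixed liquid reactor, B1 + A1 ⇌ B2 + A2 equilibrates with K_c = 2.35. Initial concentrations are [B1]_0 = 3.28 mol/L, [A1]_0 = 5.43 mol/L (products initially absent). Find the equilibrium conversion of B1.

X = 0.743

Let X = conversion of B1; extent ξ = 3.28·X mol/L.
Concentrations: [B1] = 3.28 − 3.28X; [A1] = 5.43 − 3.28X; [B2] = 3.28X; [A2] = 3.28X.
K_c = [B2] [A2] / ([B1] [A1]).
Equating to 2.35: the physical root is X = 0.743.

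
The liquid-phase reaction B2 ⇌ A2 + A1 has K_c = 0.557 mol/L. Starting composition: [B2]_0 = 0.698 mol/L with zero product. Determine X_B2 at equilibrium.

X = 0.579

Let X = conversion of B2; extent ξ = 0.698·X mol/L.
Concentrations: [B2] = 0.698 − 0.698X; [A2] = 0.698X; [A1] = 0.698X.
K_c = [A2] [A1] / ([B2]).
Solving K_c = 0.557 for X ∈ (0,1): X = 0.579.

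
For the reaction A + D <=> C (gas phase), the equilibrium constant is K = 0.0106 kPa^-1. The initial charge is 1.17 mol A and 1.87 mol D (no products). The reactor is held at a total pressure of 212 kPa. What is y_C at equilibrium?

y_C = 0.260

Let X = conversion of A (basis 1.17 mol A); extent of reaction ξ = 1.17X.
Moles: n_A = 1.17 − 1.17X; n_D = 1.87 − 1.17X; n_C = 1.17X.
Summing: n_T = 3.04 − 1.17X.
Mole fractions y_i = n_i/n_T; K = p_C / (p_A p_D) with p_i = y_i·P.
Setting this equal to 0.0106 kPa^-1 and taking the physical root (0 < X < 1) gives X = 0.536.
Then n_C = 0.628, n_T = 2.41, so y_C = 0.260.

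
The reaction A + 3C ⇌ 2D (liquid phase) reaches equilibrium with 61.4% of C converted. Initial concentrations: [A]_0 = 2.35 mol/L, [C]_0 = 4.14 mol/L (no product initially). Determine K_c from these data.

K_c = 0.468 (mol/L)^-2

Let X = conversion of C.
Concentrations: [A] = 2.35 − 1.38X; [C] = 4.14 − 4.14X; [D] = 2.76X.
At X = 0.614: [A] = 1.5, [C] = 1.6, [D] = 1.69.
K_c = [D]^2 / ([A] [C]^3) = 0.468 (mol/L)^-2.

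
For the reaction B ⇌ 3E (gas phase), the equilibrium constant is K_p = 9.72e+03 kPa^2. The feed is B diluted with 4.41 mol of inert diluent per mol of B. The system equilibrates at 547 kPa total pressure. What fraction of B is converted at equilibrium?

Take 1 mol B as basis and let X be its fractional conversion, so ξ = X.
Species balance: n_B = 1 − X; n_E = 3X; n_I = 4.41 (inert).
Total moles n_T = 5.41 + 2X.
y_i = n_i/n_T, p_i = y_i·P. K_p = p_E^3 / (p_B).
Equating to 9.72e+03 kPa^2 and solving on 0 < X < 1: X = 0.311.

X = 0.311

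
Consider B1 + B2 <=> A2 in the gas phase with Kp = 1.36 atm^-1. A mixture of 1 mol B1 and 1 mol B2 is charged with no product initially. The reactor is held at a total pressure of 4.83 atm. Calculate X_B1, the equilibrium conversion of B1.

Take 1 mol B1 as basis and let X be its fractional conversion, so ξ = X.
At extent ξ: n_B1 = 1 − X; n_B2 = 1 − X; n_A2 = X.
n_T = Σnᵢ = 2 − X.
y_i = n_i/n_T, p_i = y_i·P. Kp = p_A2 / (p_B1 p_B2).
Substituting and setting equal to 1.36 atm^-1 gives a polynomial in X; the root in (0,1) is X = 0.637.

X = 0.637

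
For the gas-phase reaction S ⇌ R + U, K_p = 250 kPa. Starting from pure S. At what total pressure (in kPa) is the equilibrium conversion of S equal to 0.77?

Basis: 1 mol S initially; let X = conversion of S. Extent ξ = X.
Species balance: n_S = 1 − X; n_R = X; n_U = X.
n_T = Σnᵢ = 1 + X.
K_p = p_R p_U / (p_S) with p_i = (n_i/n_T)·P.
At X = 0.77: the mole-fraction product g(X) = Π y_i^ν_i = 1.456. Since K_p = g(X)·P^{1}, P = (K_p/g)^(1/1) = (250/1.456)^(1/1) = 172 kPa.

P = 172 kPa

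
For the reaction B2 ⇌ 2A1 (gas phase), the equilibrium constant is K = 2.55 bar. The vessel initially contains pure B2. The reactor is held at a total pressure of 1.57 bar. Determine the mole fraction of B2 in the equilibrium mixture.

Basis: 1 mol B2 initially; let X = conversion of B2. Extent ξ = X.
Mole table: n_B2 = 1 − X; n_A1 = 2X.
Total moles n_T = 1 + X.
With p_i = (n_i/n_T)P, K = p_A1^2 / (p_B2).
Setting this equal to 2.55 bar and taking the physical root (0 < X < 1) gives X = 0.537.
Then n_B2 = 0.463, n_T = 1.54, so y_B2 = 0.301.

y_B2 = 0.301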